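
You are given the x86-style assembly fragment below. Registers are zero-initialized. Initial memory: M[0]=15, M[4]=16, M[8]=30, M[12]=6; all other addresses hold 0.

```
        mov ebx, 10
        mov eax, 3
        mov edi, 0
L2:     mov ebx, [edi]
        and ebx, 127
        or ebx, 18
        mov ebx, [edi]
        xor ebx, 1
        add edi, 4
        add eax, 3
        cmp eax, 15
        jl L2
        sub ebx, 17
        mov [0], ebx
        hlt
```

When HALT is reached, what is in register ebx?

-10

after mov ebx, 10: ebx=10
after mov eax, 3: eax=3
after mov edi, 0: edi=0
after mov ebx, [edi]: ebx=M[0]=15
after and ebx, 127: ebx=15&127=15
after or ebx, 18: ebx=15|18=31
after mov ebx, [edi]: ebx=M[0]=15
after xor ebx, 1: ebx=15^1=14
after add edi, 4: edi=0+4=4
after add eax, 3: eax=3+3=6
cmp eax, 15  (cmp 6,15)
jl L2: taken
after mov ebx, [edi]: ebx=M[4]=16
after and ebx, 127: ebx=16&127=16
after or ebx, 18: ebx=16|18=18
after mov ebx, [edi]: ebx=M[4]=16
after xor ebx, 1: ebx=16^1=17
after add edi, 4: edi=4+4=8
after add eax, 3: eax=6+3=9
cmp eax, 15  (cmp 9,15)
jl L2: taken
after mov ebx, [edi]: ebx=M[8]=30
after and ebx, 127: ebx=30&127=30
after or ebx, 18: ebx=30|18=30
after mov ebx, [edi]: ebx=M[8]=30
after xor ebx, 1: ebx=30^1=31
after add edi, 4: edi=8+4=12
after add eax, 3: eax=9+3=12
cmp eax, 15  (cmp 12,15)
jl L2: taken
after mov ebx, [edi]: ebx=M[12]=6
after and ebx, 127: ebx=6&127=6
after or ebx, 18: ebx=6|18=22
after mov ebx, [edi]: ebx=M[12]=6
after xor ebx, 1: ebx=6^1=7
after add edi, 4: edi=12+4=16
after add eax, 3: eax=12+3=15
cmp eax, 15  (cmp 15,15)
jl L2: not taken
after sub ebx, 17: ebx=7-17=-10
mov [0], ebx → M[0]=-10
halt.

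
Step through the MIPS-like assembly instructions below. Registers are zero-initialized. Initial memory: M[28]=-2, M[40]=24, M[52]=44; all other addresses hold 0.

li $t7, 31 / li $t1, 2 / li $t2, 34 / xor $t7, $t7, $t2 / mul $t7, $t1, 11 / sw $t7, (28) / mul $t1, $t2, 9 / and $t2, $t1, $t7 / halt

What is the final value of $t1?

306

li $t7, 31 → $t7=31
li $t1, 2 → $t1=2
li $t2, 34 → $t2=34
xor $t7, $t7, $t2 → $t7=31^34=61
mul $t7, $t1, 11 → $t7=2*11=22
sw $t7, (28) → M[28]=22
mul $t1, $t2, 9 → $t1=34*9=306
and $t2, $t1, $t7 → $t2=306&22=18
halt.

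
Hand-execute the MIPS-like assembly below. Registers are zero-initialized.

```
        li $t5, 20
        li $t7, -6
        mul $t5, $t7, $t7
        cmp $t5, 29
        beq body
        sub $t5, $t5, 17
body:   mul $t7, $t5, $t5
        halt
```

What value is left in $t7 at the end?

361

li $t5, 20 → $t5=20
li $t7, -6 → $t7=-6
mul $t5, $t7, $t7 → $t5=(-6)*(-6)=36
cmp $t5, 29  (cmp 36,29)
beq body: not taken
sub $t5, $t5, 17 → $t5=36-17=19
mul $t7, $t5, $t5 → $t7=19*19=361
halt.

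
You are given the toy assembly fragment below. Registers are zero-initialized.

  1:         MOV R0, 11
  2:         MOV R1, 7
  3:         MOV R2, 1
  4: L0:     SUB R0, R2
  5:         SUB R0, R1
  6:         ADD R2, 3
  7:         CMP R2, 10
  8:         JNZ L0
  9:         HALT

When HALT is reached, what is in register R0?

-22

MOV R0, 11 → R0=11
MOV R1, 7 → R1=7
MOV R2, 1 → R2=1
SUB R0, R2 → R0=11-1=10
SUB R0, R1 → R0=10-7=3
ADD R2, 3 → R2=1+3=4
CMP R2, 10  (cmp 4,10)
JNZ L0: taken
SUB R0, R2 → R0=3-4=-1
SUB R0, R1 → R0=(-1)-7=-8
ADD R2, 3 → R2=4+3=7
CMP R2, 10  (cmp 7,10)
JNZ L0: taken
SUB R0, R2 → R0=(-8)-7=-15
SUB R0, R1 → R0=(-15)-7=-22
ADD R2, 3 → R2=7+3=10
CMP R2, 10  (cmp 10,10)
JNZ L0: not taken
halt.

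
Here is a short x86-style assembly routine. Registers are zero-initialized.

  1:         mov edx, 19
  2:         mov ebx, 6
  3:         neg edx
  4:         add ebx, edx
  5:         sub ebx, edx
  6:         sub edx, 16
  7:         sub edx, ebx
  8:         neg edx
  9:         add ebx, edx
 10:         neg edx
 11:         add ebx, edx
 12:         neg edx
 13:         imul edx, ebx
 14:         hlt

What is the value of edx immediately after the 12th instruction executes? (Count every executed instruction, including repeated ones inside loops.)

41

after mov edx, 19: edx=19
after mov ebx, 6: ebx=6
after neg edx: edx=-(19)=-19
after add ebx, edx: ebx=6+(-19)=-13
after sub ebx, edx: ebx=(-13)-(-19)=6
after sub edx, 16: edx=(-19)-16=-35
after sub edx, ebx: edx=(-35)-6=-41
after neg edx: edx=-(-41)=41
after add ebx, edx: ebx=6+41=47
after neg edx: edx=-(41)=-41
after add ebx, edx: ebx=47+(-41)=6
after neg edx: edx=-(-41)=41
After step 12: edx = 41.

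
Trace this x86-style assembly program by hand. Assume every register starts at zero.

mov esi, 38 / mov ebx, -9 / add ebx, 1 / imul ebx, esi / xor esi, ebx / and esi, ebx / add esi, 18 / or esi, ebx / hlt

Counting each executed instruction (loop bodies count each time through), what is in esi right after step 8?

-270

esi=38
ebx=-9
ebx=(-9)+1=-8
ebx=(-8)*38=-304
esi=38^(-304)=-266
esi=(-266)&(-304)=-304
esi=(-304)+18=-286
esi=(-286)|(-304)=-270
After step 8: esi = -270.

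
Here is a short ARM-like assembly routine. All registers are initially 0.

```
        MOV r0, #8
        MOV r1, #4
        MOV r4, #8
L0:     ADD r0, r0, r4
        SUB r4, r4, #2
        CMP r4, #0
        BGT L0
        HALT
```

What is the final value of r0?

MOV r0, #8 → r0=8
MOV r1, #4 → r1=4
MOV r4, #8 → r4=8
ADD r0, r0, r4 → r0=8+8=16
SUB r4, r4, #2 → r4=8-2=6
CMP r4, #0  (cmp 6,0)
BGT L0: taken
ADD r0, r0, r4 → r0=16+6=22
SUB r4, r4, #2 → r4=6-2=4
CMP r4, #0  (cmp 4,0)
BGT L0: taken
ADD r0, r0, r4 → r0=22+4=26
SUB r4, r4, #2 → r4=4-2=2
CMP r4, #0  (cmp 2,0)
BGT L0: taken
ADD r0, r0, r4 → r0=26+2=28
SUB r4, r4, #2 → r4=2-2=0
CMP r4, #0  (cmp 0,0)
BGT L0: not taken
halt.

28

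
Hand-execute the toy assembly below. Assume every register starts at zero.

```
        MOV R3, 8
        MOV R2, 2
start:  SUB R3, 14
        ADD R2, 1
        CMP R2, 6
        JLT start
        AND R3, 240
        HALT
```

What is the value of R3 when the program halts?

after MOV R3, 8: R3=8
after MOV R2, 2: R2=2
after SUB R3, 14: R3=8-14=-6
after ADD R2, 1: R2=2+1=3
CMP R2, 6  (cmp 3,6)
JLT start: taken
after SUB R3, 14: R3=(-6)-14=-20
after ADD R2, 1: R2=3+1=4
CMP R2, 6  (cmp 4,6)
JLT start: taken
after SUB R3, 14: R3=(-20)-14=-34
after ADD R2, 1: R2=4+1=5
CMP R2, 6  (cmp 5,6)
JLT start: taken
after SUB R3, 14: R3=(-34)-14=-48
after ADD R2, 1: R2=5+1=6
CMP R2, 6  (cmp 6,6)
JLT start: not taken
after AND R3, 240: R3=(-48)&240=208
halt.

208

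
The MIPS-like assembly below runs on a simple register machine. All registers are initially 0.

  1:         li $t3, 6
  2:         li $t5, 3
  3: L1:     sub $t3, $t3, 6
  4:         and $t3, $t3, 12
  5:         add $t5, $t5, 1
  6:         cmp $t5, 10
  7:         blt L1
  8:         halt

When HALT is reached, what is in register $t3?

0

after li $t3, 6: $t3=6
after li $t5, 3: $t5=3
after sub $t3, $t3, 6: $t3=6-6=0
after and $t3, $t3, 12: $t3=0&12=0
after add $t5, $t5, 1: $t5=3+1=4
cmp $t5, 10  (cmp 4,10)
blt L1: taken
after sub $t3, $t3, 6: $t3=0-6=-6
after and $t3, $t3, 12: $t3=(-6)&12=8
after add $t5, $t5, 1: $t5=4+1=5
cmp $t5, 10  (cmp 5,10)
blt L1: taken
after sub $t3, $t3, 6: $t3=8-6=2
after and $t3, $t3, 12: $t3=2&12=0
after add $t5, $t5, 1: $t5=5+1=6
cmp $t5, 10  (cmp 6,10)
blt L1: taken
after sub $t3, $t3, 6: $t3=0-6=-6
after and $t3, $t3, 12: $t3=(-6)&12=8
after add $t5, $t5, 1: $t5=6+1=7
cmp $t5, 10  (cmp 7,10)
blt L1: taken
after sub $t3, $t3, 6: $t3=8-6=2
after and $t3, $t3, 12: $t3=2&12=0
after add $t5, $t5, 1: $t5=7+1=8
cmp $t5, 10  (cmp 8,10)
blt L1: taken
after sub $t3, $t3, 6: $t3=0-6=-6
after and $t3, $t3, 12: $t3=(-6)&12=8
after add $t5, $t5, 1: $t5=8+1=9
cmp $t5, 10  (cmp 9,10)
blt L1: taken
after sub $t3, $t3, 6: $t3=8-6=2
after and $t3, $t3, 12: $t3=2&12=0
after add $t5, $t5, 1: $t5=9+1=10
cmp $t5, 10  (cmp 10,10)
blt L1: not taken
halt.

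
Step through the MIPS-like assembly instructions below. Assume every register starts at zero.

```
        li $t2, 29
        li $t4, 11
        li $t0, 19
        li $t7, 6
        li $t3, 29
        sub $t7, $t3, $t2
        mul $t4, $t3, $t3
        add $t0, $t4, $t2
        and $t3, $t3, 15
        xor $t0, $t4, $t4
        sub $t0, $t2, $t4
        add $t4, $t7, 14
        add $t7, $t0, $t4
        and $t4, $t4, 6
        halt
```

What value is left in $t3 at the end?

li $t2, 29 → $t2=29
li $t4, 11 → $t4=11
li $t0, 19 → $t0=19
li $t7, 6 → $t7=6
li $t3, 29 → $t3=29
sub $t7, $t3, $t2 → $t7=29-29=0
mul $t4, $t3, $t3 → $t4=29*29=841
add $t0, $t4, $t2 → $t0=841+29=870
and $t3, $t3, 15 → $t3=29&15=13
xor $t0, $t4, $t4 → $t0=841^841=0
sub $t0, $t2, $t4 → $t0=29-841=-812
add $t4, $t7, 14 → $t4=0+14=14
add $t7, $t0, $t4 → $t7=(-812)+14=-798
and $t4, $t4, 6 → $t4=14&6=6
halt.

13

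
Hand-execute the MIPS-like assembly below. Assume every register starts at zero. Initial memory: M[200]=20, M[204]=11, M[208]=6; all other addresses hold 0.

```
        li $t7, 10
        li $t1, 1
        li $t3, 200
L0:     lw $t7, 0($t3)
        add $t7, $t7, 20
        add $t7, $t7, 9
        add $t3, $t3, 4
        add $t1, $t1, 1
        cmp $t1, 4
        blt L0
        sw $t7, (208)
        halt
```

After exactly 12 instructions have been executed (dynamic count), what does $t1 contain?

2

li $t7, 10 → $t7=10
li $t1, 1 → $t1=1
li $t3, 200 → $t3=200
lw $t7, 0($t3) → $t7=M[200]=20
add $t7, $t7, 20 → $t7=20+20=40
add $t7, $t7, 9 → $t7=40+9=49
add $t3, $t3, 4 → $t3=200+4=204
add $t1, $t1, 1 → $t1=1+1=2
cmp $t1, 4  (cmp 2,4)
blt L0: taken
lw $t7, 0($t3) → $t7=M[204]=11
add $t7, $t7, 20 → $t7=11+20=31
After step 12: $t1 = 2.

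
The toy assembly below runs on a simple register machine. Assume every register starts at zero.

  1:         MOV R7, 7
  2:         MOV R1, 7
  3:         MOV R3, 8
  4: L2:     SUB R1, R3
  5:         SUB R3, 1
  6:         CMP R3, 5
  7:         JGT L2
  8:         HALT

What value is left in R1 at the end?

-14

MOV R7, 7 → R7=7
MOV R1, 7 → R1=7
MOV R3, 8 → R3=8
SUB R1, R3 → R1=7-8=-1
SUB R3, 1 → R3=8-1=7
CMP R3, 5  (cmp 7,5)
JGT L2: taken
SUB R1, R3 → R1=(-1)-7=-8
SUB R3, 1 → R3=7-1=6
CMP R3, 5  (cmp 6,5)
JGT L2: taken
SUB R1, R3 → R1=(-8)-6=-14
SUB R3, 1 → R3=6-1=5
CMP R3, 5  (cmp 5,5)
JGT L2: not taken
halt.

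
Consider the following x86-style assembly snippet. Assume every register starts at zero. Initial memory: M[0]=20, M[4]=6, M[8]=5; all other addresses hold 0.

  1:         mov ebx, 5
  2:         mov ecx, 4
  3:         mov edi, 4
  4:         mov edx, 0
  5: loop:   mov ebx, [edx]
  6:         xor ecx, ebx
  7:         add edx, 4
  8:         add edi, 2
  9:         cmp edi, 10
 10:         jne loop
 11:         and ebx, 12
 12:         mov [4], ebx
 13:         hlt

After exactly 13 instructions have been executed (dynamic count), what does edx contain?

mov ebx, 5 → ebx=5
mov ecx, 4 → ecx=4
mov edi, 4 → edi=4
mov edx, 0 → edx=0
mov ebx, [edx] → ebx=M[0]=20
xor ecx, ebx → ecx=4^20=16
add edx, 4 → edx=0+4=4
add edi, 2 → edi=4+2=6
cmp edi, 10  (cmp 6,10)
jne loop: taken
mov ebx, [edx] → ebx=M[4]=6
xor ecx, ebx → ecx=16^6=22
add edx, 4 → edx=4+4=8
After step 13: edx = 8.

8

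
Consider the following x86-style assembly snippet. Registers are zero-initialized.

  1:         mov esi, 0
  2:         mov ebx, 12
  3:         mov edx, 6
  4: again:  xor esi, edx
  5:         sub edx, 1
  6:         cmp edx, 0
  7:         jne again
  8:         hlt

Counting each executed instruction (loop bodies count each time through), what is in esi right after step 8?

3

esi=0
ebx=12
edx=6
esi=0^6=6
edx=6-1=5
cmp edx, 0  (cmp 5,0)
jne again: taken
esi=6^5=3
After step 8: esi = 3.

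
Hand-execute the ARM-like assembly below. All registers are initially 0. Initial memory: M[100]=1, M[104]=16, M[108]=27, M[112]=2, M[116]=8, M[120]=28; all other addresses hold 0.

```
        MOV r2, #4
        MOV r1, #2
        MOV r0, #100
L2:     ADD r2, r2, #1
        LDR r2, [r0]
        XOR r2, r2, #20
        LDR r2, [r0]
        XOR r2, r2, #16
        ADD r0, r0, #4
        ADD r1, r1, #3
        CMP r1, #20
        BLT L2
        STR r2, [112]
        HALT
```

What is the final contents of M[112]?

12

MOV r2, #4 → r2=4
MOV r1, #2 → r1=2
MOV r0, #100 → r0=100
ADD r2, r2, #1 → r2=4+1=5
LDR r2, [r0] → r2=M[100]=1
XOR r2, r2, #20 → r2=1^20=21
LDR r2, [r0] → r2=M[100]=1
XOR r2, r2, #16 → r2=1^16=17
ADD r0, r0, #4 → r0=100+4=104
ADD r1, r1, #3 → r1=2+3=5
CMP r1, #20  (cmp 5,20)
BLT L2: taken
ADD r2, r2, #1 → r2=17+1=18
LDR r2, [r0] → r2=M[104]=16
XOR r2, r2, #20 → r2=16^20=4
LDR r2, [r0] → r2=M[104]=16
XOR r2, r2, #16 → r2=16^16=0
ADD r0, r0, #4 → r0=104+4=108
ADD r1, r1, #3 → r1=5+3=8
CMP r1, #20  (cmp 8,20)
BLT L2: taken
ADD r2, r2, #1 → r2=0+1=1
LDR r2, [r0] → r2=M[108]=27
XOR r2, r2, #20 → r2=27^20=15
LDR r2, [r0] → r2=M[108]=27
XOR r2, r2, #16 → r2=27^16=11
ADD r0, r0, #4 → r0=108+4=112
ADD r1, r1, #3 → r1=8+3=11
CMP r1, #20  (cmp 11,20)
BLT L2: taken
ADD r2, r2, #1 → r2=11+1=12
LDR r2, [r0] → r2=M[112]=2
XOR r2, r2, #20 → r2=2^20=22
LDR r2, [r0] → r2=M[112]=2
XOR r2, r2, #16 → r2=2^16=18
ADD r0, r0, #4 → r0=112+4=116
ADD r1, r1, #3 → r1=11+3=14
CMP r1, #20  (cmp 14,20)
BLT L2: taken
ADD r2, r2, #1 → r2=18+1=19
LDR r2, [r0] → r2=M[116]=8
XOR r2, r2, #20 → r2=8^20=28
LDR r2, [r0] → r2=M[116]=8
XOR r2, r2, #16 → r2=8^16=24
ADD r0, r0, #4 → r0=116+4=120
ADD r1, r1, #3 → r1=14+3=17
CMP r1, #20  (cmp 17,20)
BLT L2: taken
ADD r2, r2, #1 → r2=24+1=25
LDR r2, [r0] → r2=M[120]=28
XOR r2, r2, #20 → r2=28^20=8
LDR r2, [r0] → r2=M[120]=28
XOR r2, r2, #16 → r2=28^16=12
ADD r0, r0, #4 → r0=120+4=124
ADD r1, r1, #3 → r1=17+3=20
CMP r1, #20  (cmp 20,20)
BLT L2: not taken
STR r2, [112] → M[112]=12
halt.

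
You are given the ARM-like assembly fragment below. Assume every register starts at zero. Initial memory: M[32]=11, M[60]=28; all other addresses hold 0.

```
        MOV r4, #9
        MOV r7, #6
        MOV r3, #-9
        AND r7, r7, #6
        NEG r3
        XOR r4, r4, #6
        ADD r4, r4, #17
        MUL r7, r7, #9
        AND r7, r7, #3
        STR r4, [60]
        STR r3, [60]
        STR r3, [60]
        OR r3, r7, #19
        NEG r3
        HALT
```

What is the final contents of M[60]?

r4=9
r7=6
r3=-9
r7=6&6=6
r3=-(-9)=9
r4=9^6=15
r4=15+17=32
r7=6*9=54
r7=54&3=2
STR r4, [60] → M[60]=32
STR r3, [60] → M[60]=9
STR r3, [60] → M[60]=9
r3=2|19=19
r3=-(19)=-19
halt.

9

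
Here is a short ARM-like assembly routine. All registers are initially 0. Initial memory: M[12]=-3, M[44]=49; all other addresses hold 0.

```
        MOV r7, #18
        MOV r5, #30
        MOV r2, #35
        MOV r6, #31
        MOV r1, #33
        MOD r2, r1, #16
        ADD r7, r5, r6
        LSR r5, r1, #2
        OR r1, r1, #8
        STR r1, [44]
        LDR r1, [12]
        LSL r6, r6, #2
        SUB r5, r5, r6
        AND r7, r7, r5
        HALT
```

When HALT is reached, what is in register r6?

124

r7=18
r5=30
r2=35
r6=31
r1=33
r2=33%16=1
r7=30+31=61
r5=33>>2=8
r1=33|8=41
STR r1, [44] → M[44]=41
r1=M[12]=-3
r6=31<<2=124
r5=8-124=-116
r7=61&(-116)=12
halt.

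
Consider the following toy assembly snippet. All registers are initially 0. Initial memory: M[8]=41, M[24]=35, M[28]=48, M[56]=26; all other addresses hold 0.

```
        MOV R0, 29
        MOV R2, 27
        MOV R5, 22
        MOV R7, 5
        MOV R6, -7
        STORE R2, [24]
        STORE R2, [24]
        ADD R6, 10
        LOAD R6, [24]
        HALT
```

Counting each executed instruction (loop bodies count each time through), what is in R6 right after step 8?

3

after MOV R0, 29: R0=29
after MOV R2, 27: R2=27
after MOV R5, 22: R5=22
after MOV R7, 5: R7=5
after MOV R6, -7: R6=-7
STORE R2, [24] → M[24]=27
STORE R2, [24] → M[24]=27
after ADD R6, 10: R6=(-7)+10=3
After step 8: R6 = 3.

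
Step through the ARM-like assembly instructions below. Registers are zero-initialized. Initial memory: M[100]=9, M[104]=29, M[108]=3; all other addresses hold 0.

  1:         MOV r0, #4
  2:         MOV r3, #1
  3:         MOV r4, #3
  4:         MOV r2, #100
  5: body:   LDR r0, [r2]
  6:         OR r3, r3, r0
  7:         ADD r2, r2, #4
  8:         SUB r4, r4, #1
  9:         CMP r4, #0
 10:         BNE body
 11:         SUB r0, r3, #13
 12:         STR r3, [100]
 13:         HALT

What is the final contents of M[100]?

31

after MOV r0, #4: r0=4
after MOV r3, #1: r3=1
after MOV r4, #3: r4=3
after MOV r2, #100: r2=100
after LDR r0, [r2]: r0=M[100]=9
after OR r3, r3, r0: r3=1|9=9
after ADD r2, r2, #4: r2=100+4=104
after SUB r4, r4, #1: r4=3-1=2
CMP r4, #0  (cmp 2,0)
BNE body: taken
after LDR r0, [r2]: r0=M[104]=29
after OR r3, r3, r0: r3=9|29=29
after ADD r2, r2, #4: r2=104+4=108
after SUB r4, r4, #1: r4=2-1=1
CMP r4, #0  (cmp 1,0)
BNE body: taken
after LDR r0, [r2]: r0=M[108]=3
after OR r3, r3, r0: r3=29|3=31
after ADD r2, r2, #4: r2=108+4=112
after SUB r4, r4, #1: r4=1-1=0
CMP r4, #0  (cmp 0,0)
BNE body: not taken
after SUB r0, r3, #13: r0=31-13=18
STR r3, [100] → M[100]=31
halt.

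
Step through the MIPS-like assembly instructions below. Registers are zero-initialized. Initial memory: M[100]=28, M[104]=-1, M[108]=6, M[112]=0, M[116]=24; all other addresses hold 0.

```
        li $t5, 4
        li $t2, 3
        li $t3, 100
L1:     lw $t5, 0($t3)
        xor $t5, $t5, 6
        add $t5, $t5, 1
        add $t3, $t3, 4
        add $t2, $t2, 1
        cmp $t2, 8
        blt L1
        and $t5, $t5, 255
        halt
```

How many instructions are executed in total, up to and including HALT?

40

li $t5, 4 → $t5=4
li $t2, 3 → $t2=3
li $t3, 100 → $t3=100
lw $t5, 0($t3) → $t5=M[100]=28
xor $t5, $t5, 6 → $t5=28^6=26
add $t5, $t5, 1 → $t5=26+1=27
add $t3, $t3, 4 → $t3=100+4=104
add $t2, $t2, 1 → $t2=3+1=4
cmp $t2, 8  (cmp 4,8)
blt L1: taken
lw $t5, 0($t3) → $t5=M[104]=-1
xor $t5, $t5, 6 → $t5=(-1)^6=-7
add $t5, $t5, 1 → $t5=(-7)+1=-6
add $t3, $t3, 4 → $t3=104+4=108
add $t2, $t2, 1 → $t2=4+1=5
cmp $t2, 8  (cmp 5,8)
blt L1: taken
lw $t5, 0($t3) → $t5=M[108]=6
xor $t5, $t5, 6 → $t5=6^6=0
add $t5, $t5, 1 → $t5=0+1=1
add $t3, $t3, 4 → $t3=108+4=112
add $t2, $t2, 1 → $t2=5+1=6
cmp $t2, 8  (cmp 6,8)
blt L1: taken
lw $t5, 0($t3) → $t5=M[112]=0
xor $t5, $t5, 6 → $t5=0^6=6
add $t5, $t5, 1 → $t5=6+1=7
add $t3, $t3, 4 → $t3=112+4=116
add $t2, $t2, 1 → $t2=6+1=7
cmp $t2, 8  (cmp 7,8)
blt L1: taken
lw $t5, 0($t3) → $t5=M[116]=24
xor $t5, $t5, 6 → $t5=24^6=30
add $t5, $t5, 1 → $t5=30+1=31
add $t3, $t3, 4 → $t3=116+4=120
add $t2, $t2, 1 → $t2=7+1=8
cmp $t2, 8  (cmp 8,8)
blt L1: not taken
and $t5, $t5, 255 → $t5=31&255=31
halt.
Total executed instructions: 40.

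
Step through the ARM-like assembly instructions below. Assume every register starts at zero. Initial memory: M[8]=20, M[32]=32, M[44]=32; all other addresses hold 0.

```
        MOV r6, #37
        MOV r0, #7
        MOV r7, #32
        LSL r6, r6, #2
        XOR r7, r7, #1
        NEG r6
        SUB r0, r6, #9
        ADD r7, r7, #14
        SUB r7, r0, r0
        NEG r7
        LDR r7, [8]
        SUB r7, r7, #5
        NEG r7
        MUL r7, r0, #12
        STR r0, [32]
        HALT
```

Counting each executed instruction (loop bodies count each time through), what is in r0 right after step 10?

MOV r6, #37 → r6=37
MOV r0, #7 → r0=7
MOV r7, #32 → r7=32
LSL r6, r6, #2 → r6=37<<2=148
XOR r7, r7, #1 → r7=32^1=33
NEG r6 → r6=-(148)=-148
SUB r0, r6, #9 → r0=(-148)-9=-157
ADD r7, r7, #14 → r7=33+14=47
SUB r7, r0, r0 → r7=(-157)-(-157)=0
NEG r7 → r7=-(0)=0
After step 10: r0 = -157.

-157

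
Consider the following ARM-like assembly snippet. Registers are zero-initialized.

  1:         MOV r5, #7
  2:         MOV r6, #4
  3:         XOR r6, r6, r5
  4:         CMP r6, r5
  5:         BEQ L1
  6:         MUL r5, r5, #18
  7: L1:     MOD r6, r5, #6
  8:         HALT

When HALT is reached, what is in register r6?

0

after MOV r5, #7: r5=7
after MOV r6, #4: r6=4
after XOR r6, r6, r5: r6=4^7=3
CMP r6, r5  (cmp 3,7)
BEQ L1: not taken
after MUL r5, r5, #18: r5=7*18=126
after MOD r6, r5, #6: r6=126%6=0
halt.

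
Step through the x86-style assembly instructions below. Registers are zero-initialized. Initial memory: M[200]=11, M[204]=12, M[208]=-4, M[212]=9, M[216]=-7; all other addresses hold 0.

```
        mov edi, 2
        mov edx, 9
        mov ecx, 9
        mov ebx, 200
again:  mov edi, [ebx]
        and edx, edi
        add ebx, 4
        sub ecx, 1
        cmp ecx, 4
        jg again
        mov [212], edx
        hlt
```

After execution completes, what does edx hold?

after mov edi, 2: edi=2
after mov edx, 9: edx=9
after mov ecx, 9: ecx=9
after mov ebx, 200: ebx=200
after mov edi, [ebx]: edi=M[200]=11
after and edx, edi: edx=9&11=9
after add ebx, 4: ebx=200+4=204
after sub ecx, 1: ecx=9-1=8
cmp ecx, 4  (cmp 8,4)
jg again: taken
after mov edi, [ebx]: edi=M[204]=12
after and edx, edi: edx=9&12=8
after add ebx, 4: ebx=204+4=208
after sub ecx, 1: ecx=8-1=7
cmp ecx, 4  (cmp 7,4)
jg again: taken
after mov edi, [ebx]: edi=M[208]=-4
after and edx, edi: edx=8&(-4)=8
after add ebx, 4: ebx=208+4=212
after sub ecx, 1: ecx=7-1=6
cmp ecx, 4  (cmp 6,4)
jg again: taken
after mov edi, [ebx]: edi=M[212]=9
after and edx, edi: edx=8&9=8
after add ebx, 4: ebx=212+4=216
after sub ecx, 1: ecx=6-1=5
cmp ecx, 4  (cmp 5,4)
jg again: taken
after mov edi, [ebx]: edi=M[216]=-7
after and edx, edi: edx=8&(-7)=8
after add ebx, 4: ebx=216+4=220
after sub ecx, 1: ecx=5-1=4
cmp ecx, 4  (cmp 4,4)
jg again: not taken
mov [212], edx → M[212]=8
halt.

8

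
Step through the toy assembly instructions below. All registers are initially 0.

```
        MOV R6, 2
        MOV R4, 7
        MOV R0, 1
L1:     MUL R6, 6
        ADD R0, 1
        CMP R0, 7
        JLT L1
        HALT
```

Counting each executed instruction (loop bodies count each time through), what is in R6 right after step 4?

12

R6=2
R4=7
R0=1
R6=2*6=12
After step 4: R6 = 12.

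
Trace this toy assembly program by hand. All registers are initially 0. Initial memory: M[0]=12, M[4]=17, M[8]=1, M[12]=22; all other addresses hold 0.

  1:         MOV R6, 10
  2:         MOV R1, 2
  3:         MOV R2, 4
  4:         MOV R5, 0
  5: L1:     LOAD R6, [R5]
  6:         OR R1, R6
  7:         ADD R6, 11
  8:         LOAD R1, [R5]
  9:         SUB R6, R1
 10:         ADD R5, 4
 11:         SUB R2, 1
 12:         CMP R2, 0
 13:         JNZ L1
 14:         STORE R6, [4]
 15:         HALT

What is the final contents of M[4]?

11

R6=10
R1=2
R2=4
R5=0
R6=M[0]=12
R1=2|12=14
R6=12+11=23
R1=M[0]=12
R6=23-12=11
R5=0+4=4
R2=4-1=3
CMP R2, 0  (cmp 3,0)
JNZ L1: taken
R6=M[4]=17
R1=12|17=29
R6=17+11=28
R1=M[4]=17
R6=28-17=11
R5=4+4=8
R2=3-1=2
CMP R2, 0  (cmp 2,0)
JNZ L1: taken
R6=M[8]=1
R1=17|1=17
R6=1+11=12
R1=M[8]=1
R6=12-1=11
R5=8+4=12
R2=2-1=1
CMP R2, 0  (cmp 1,0)
JNZ L1: taken
R6=M[12]=22
R1=1|22=23
R6=22+11=33
R1=M[12]=22
R6=33-22=11
R5=12+4=16
R2=1-1=0
CMP R2, 0  (cmp 0,0)
JNZ L1: not taken
STORE R6, [4] → M[4]=11
halt.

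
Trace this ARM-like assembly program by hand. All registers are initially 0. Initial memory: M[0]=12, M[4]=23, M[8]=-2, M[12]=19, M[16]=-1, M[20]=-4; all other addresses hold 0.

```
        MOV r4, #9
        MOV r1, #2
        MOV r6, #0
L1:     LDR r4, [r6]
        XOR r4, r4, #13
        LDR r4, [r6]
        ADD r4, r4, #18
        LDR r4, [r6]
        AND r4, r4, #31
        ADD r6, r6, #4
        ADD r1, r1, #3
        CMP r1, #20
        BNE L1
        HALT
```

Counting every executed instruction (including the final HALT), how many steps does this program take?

64

MOV r4, #9 → r4=9
MOV r1, #2 → r1=2
MOV r6, #0 → r6=0
LDR r4, [r6] → r4=M[0]=12
XOR r4, r4, #13 → r4=12^13=1
LDR r4, [r6] → r4=M[0]=12
ADD r4, r4, #18 → r4=12+18=30
LDR r4, [r6] → r4=M[0]=12
AND r4, r4, #31 → r4=12&31=12
ADD r6, r6, #4 → r6=0+4=4
ADD r1, r1, #3 → r1=2+3=5
CMP r1, #20  (cmp 5,20)
BNE L1: taken
LDR r4, [r6] → r4=M[4]=23
XOR r4, r4, #13 → r4=23^13=26
LDR r4, [r6] → r4=M[4]=23
ADD r4, r4, #18 → r4=23+18=41
LDR r4, [r6] → r4=M[4]=23
AND r4, r4, #31 → r4=23&31=23
ADD r6, r6, #4 → r6=4+4=8
ADD r1, r1, #3 → r1=5+3=8
CMP r1, #20  (cmp 8,20)
BNE L1: taken
LDR r4, [r6] → r4=M[8]=-2
XOR r4, r4, #13 → r4=(-2)^13=-13
LDR r4, [r6] → r4=M[8]=-2
ADD r4, r4, #18 → r4=(-2)+18=16
LDR r4, [r6] → r4=M[8]=-2
AND r4, r4, #31 → r4=(-2)&31=30
ADD r6, r6, #4 → r6=8+4=12
ADD r1, r1, #3 → r1=8+3=11
CMP r1, #20  (cmp 11,20)
BNE L1: taken
LDR r4, [r6] → r4=M[12]=19
XOR r4, r4, #13 → r4=19^13=30
LDR r4, [r6] → r4=M[12]=19
ADD r4, r4, #18 → r4=19+18=37
LDR r4, [r6] → r4=M[12]=19
AND r4, r4, #31 → r4=19&31=19
ADD r6, r6, #4 → r6=12+4=16
ADD r1, r1, #3 → r1=11+3=14
CMP r1, #20  (cmp 14,20)
BNE L1: taken
LDR r4, [r6] → r4=M[16]=-1
XOR r4, r4, #13 → r4=(-1)^13=-14
LDR r4, [r6] → r4=M[16]=-1
ADD r4, r4, #18 → r4=(-1)+18=17
LDR r4, [r6] → r4=M[16]=-1
AND r4, r4, #31 → r4=(-1)&31=31
ADD r6, r6, #4 → r6=16+4=20
ADD r1, r1, #3 → r1=14+3=17
CMP r1, #20  (cmp 17,20)
BNE L1: taken
LDR r4, [r6] → r4=M[20]=-4
XOR r4, r4, #13 → r4=(-4)^13=-15
LDR r4, [r6] → r4=M[20]=-4
ADD r4, r4, #18 → r4=(-4)+18=14
LDR r4, [r6] → r4=M[20]=-4
AND r4, r4, #31 → r4=(-4)&31=28
ADD r6, r6, #4 → r6=20+4=24
ADD r1, r1, #3 → r1=17+3=20
CMP r1, #20  (cmp 20,20)
BNE L1: not taken
halt.
Total executed instructions: 64.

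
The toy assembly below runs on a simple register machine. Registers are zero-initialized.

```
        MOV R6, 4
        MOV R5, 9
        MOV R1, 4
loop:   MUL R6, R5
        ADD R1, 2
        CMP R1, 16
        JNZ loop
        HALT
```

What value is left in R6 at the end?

2125764

R6=4
R5=9
R1=4
R6=4*9=36
R1=4+2=6
CMP R1, 16  (cmp 6,16)
JNZ loop: taken
R6=36*9=324
R1=6+2=8
CMP R1, 16  (cmp 8,16)
JNZ loop: taken
R6=324*9=2916
R1=8+2=10
CMP R1, 16  (cmp 10,16)
JNZ loop: taken
R6=2916*9=26244
R1=10+2=12
CMP R1, 16  (cmp 12,16)
JNZ loop: taken
R6=26244*9=236196
R1=12+2=14
CMP R1, 16  (cmp 14,16)
JNZ loop: taken
R6=236196*9=2125764
R1=14+2=16
CMP R1, 16  (cmp 16,16)
JNZ loop: not taken
halt.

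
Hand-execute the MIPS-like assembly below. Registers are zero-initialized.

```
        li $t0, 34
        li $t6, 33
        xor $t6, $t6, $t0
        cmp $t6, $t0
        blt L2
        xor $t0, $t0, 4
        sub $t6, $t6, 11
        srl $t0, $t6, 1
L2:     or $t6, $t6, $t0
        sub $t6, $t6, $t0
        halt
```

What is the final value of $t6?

li $t0, 34 → $t0=34
li $t6, 33 → $t6=33
xor $t6, $t6, $t0 → $t6=33^34=3
cmp $t6, $t0  (cmp 3,34)
blt L2: taken
or $t6, $t6, $t0 → $t6=3|34=35
sub $t6, $t6, $t0 → $t6=35-34=1
halt.

1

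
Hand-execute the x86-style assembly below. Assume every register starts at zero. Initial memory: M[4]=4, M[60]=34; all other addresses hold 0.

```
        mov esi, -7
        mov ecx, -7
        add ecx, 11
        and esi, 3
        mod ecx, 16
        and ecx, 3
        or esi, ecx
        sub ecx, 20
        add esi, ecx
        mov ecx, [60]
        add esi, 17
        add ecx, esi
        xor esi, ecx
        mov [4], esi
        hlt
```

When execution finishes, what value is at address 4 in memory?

esi=-7
ecx=-7
ecx=(-7)+11=4
esi=(-7)&3=1
ecx=4%16=4
ecx=4&3=0
esi=1|0=1
ecx=0-20=-20
esi=1+(-20)=-19
ecx=M[60]=34
esi=(-19)+17=-2
ecx=34+(-2)=32
esi=(-2)^32=-34
mov [4], esi → M[4]=-34
halt.

-34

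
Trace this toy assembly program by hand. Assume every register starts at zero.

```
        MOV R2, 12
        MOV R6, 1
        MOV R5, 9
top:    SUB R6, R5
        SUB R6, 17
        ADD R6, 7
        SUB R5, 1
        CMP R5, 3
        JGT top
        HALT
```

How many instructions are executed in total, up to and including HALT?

40

MOV R2, 12 → R2=12
MOV R6, 1 → R6=1
MOV R5, 9 → R5=9
SUB R6, R5 → R6=1-9=-8
SUB R6, 17 → R6=(-8)-17=-25
ADD R6, 7 → R6=(-25)+7=-18
SUB R5, 1 → R5=9-1=8
CMP R5, 3  (cmp 8,3)
JGT top: taken
SUB R6, R5 → R6=(-18)-8=-26
SUB R6, 17 → R6=(-26)-17=-43
ADD R6, 7 → R6=(-43)+7=-36
SUB R5, 1 → R5=8-1=7
CMP R5, 3  (cmp 7,3)
JGT top: taken
SUB R6, R5 → R6=(-36)-7=-43
SUB R6, 17 → R6=(-43)-17=-60
ADD R6, 7 → R6=(-60)+7=-53
SUB R5, 1 → R5=7-1=6
CMP R5, 3  (cmp 6,3)
JGT top: taken
SUB R6, R5 → R6=(-53)-6=-59
SUB R6, 17 → R6=(-59)-17=-76
ADD R6, 7 → R6=(-76)+7=-69
SUB R5, 1 → R5=6-1=5
CMP R5, 3  (cmp 5,3)
JGT top: taken
SUB R6, R5 → R6=(-69)-5=-74
SUB R6, 17 → R6=(-74)-17=-91
ADD R6, 7 → R6=(-91)+7=-84
SUB R5, 1 → R5=5-1=4
CMP R5, 3  (cmp 4,3)
JGT top: taken
SUB R6, R5 → R6=(-84)-4=-88
SUB R6, 17 → R6=(-88)-17=-105
ADD R6, 7 → R6=(-105)+7=-98
SUB R5, 1 → R5=4-1=3
CMP R5, 3  (cmp 3,3)
JGT top: not taken
halt.
Total executed instructions: 40.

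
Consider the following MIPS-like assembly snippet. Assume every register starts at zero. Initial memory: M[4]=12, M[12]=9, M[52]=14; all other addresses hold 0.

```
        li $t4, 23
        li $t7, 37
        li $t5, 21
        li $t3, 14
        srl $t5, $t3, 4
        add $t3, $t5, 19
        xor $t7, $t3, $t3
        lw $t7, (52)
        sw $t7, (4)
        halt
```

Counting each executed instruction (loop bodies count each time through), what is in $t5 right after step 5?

0

li $t4, 23 → $t4=23
li $t7, 37 → $t7=37
li $t5, 21 → $t5=21
li $t3, 14 → $t3=14
srl $t5, $t3, 4 → $t5=14>>4=0
After step 5: $t5 = 0.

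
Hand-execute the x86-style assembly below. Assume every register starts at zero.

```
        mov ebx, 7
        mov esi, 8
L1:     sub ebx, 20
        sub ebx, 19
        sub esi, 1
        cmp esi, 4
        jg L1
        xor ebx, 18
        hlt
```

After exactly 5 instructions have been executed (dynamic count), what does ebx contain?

-32

ebx=7
esi=8
ebx=7-20=-13
ebx=(-13)-19=-32
esi=8-1=7
After step 5: ebx = -32.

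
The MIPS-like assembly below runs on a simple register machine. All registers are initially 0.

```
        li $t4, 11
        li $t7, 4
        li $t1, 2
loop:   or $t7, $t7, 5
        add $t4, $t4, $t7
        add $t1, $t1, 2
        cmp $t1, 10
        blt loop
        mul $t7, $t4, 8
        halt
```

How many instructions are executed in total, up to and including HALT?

25

li $t4, 11 → $t4=11
li $t7, 4 → $t7=4
li $t1, 2 → $t1=2
or $t7, $t7, 5 → $t7=4|5=5
add $t4, $t4, $t7 → $t4=11+5=16
add $t1, $t1, 2 → $t1=2+2=4
cmp $t1, 10  (cmp 4,10)
blt loop: taken
or $t7, $t7, 5 → $t7=5|5=5
add $t4, $t4, $t7 → $t4=16+5=21
add $t1, $t1, 2 → $t1=4+2=6
cmp $t1, 10  (cmp 6,10)
blt loop: taken
or $t7, $t7, 5 → $t7=5|5=5
add $t4, $t4, $t7 → $t4=21+5=26
add $t1, $t1, 2 → $t1=6+2=8
cmp $t1, 10  (cmp 8,10)
blt loop: taken
or $t7, $t7, 5 → $t7=5|5=5
add $t4, $t4, $t7 → $t4=26+5=31
add $t1, $t1, 2 → $t1=8+2=10
cmp $t1, 10  (cmp 10,10)
blt loop: not taken
mul $t7, $t4, 8 → $t7=31*8=248
halt.
Total executed instructions: 25.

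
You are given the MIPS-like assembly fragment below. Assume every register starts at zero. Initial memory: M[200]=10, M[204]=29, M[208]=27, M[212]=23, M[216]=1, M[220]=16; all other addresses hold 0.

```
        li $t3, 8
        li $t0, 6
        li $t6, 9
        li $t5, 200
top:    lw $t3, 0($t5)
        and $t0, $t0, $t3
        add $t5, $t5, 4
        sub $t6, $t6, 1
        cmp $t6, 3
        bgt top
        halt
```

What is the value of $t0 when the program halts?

li $t3, 8 → $t3=8
li $t0, 6 → $t0=6
li $t6, 9 → $t6=9
li $t5, 200 → $t5=200
lw $t3, 0($t5) → $t3=M[200]=10
and $t0, $t0, $t3 → $t0=6&10=2
add $t5, $t5, 4 → $t5=200+4=204
sub $t6, $t6, 1 → $t6=9-1=8
cmp $t6, 3  (cmp 8,3)
bgt top: taken
lw $t3, 0($t5) → $t3=M[204]=29
and $t0, $t0, $t3 → $t0=2&29=0
add $t5, $t5, 4 → $t5=204+4=208
sub $t6, $t6, 1 → $t6=8-1=7
cmp $t6, 3  (cmp 7,3)
bgt top: taken
lw $t3, 0($t5) → $t3=M[208]=27
and $t0, $t0, $t3 → $t0=0&27=0
add $t5, $t5, 4 → $t5=208+4=212
sub $t6, $t6, 1 → $t6=7-1=6
cmp $t6, 3  (cmp 6,3)
bgt top: taken
lw $t3, 0($t5) → $t3=M[212]=23
and $t0, $t0, $t3 → $t0=0&23=0
add $t5, $t5, 4 → $t5=212+4=216
sub $t6, $t6, 1 → $t6=6-1=5
cmp $t6, 3  (cmp 5,3)
bgt top: taken
lw $t3, 0($t5) → $t3=M[216]=1
and $t0, $t0, $t3 → $t0=0&1=0
add $t5, $t5, 4 → $t5=216+4=220
sub $t6, $t6, 1 → $t6=5-1=4
cmp $t6, 3  (cmp 4,3)
bgt top: taken
lw $t3, 0($t5) → $t3=M[220]=16
and $t0, $t0, $t3 → $t0=0&16=0
add $t5, $t5, 4 → $t5=220+4=224
sub $t6, $t6, 1 → $t6=4-1=3
cmp $t6, 3  (cmp 3,3)
bgt top: not taken
halt.

0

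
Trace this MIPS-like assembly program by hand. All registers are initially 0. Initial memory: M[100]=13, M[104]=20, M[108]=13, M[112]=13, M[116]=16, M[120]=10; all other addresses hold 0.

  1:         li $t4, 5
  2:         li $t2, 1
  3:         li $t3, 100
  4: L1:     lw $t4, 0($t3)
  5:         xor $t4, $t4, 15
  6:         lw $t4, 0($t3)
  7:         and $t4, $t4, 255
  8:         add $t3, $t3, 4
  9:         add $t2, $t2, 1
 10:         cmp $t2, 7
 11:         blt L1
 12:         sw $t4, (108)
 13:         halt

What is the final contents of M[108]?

after li $t4, 5: $t4=5
after li $t2, 1: $t2=1
after li $t3, 100: $t3=100
after lw $t4, 0($t3): $t4=M[100]=13
after xor $t4, $t4, 15: $t4=13^15=2
after lw $t4, 0($t3): $t4=M[100]=13
after and $t4, $t4, 255: $t4=13&255=13
after add $t3, $t3, 4: $t3=100+4=104
after add $t2, $t2, 1: $t2=1+1=2
cmp $t2, 7  (cmp 2,7)
blt L1: taken
after lw $t4, 0($t3): $t4=M[104]=20
after xor $t4, $t4, 15: $t4=20^15=27
after lw $t4, 0($t3): $t4=M[104]=20
after and $t4, $t4, 255: $t4=20&255=20
after add $t3, $t3, 4: $t3=104+4=108
after add $t2, $t2, 1: $t2=2+1=3
cmp $t2, 7  (cmp 3,7)
blt L1: taken
after lw $t4, 0($t3): $t4=M[108]=13
after xor $t4, $t4, 15: $t4=13^15=2
after lw $t4, 0($t3): $t4=M[108]=13
after and $t4, $t4, 255: $t4=13&255=13
after add $t3, $t3, 4: $t3=108+4=112
after add $t2, $t2, 1: $t2=3+1=4
cmp $t2, 7  (cmp 4,7)
blt L1: taken
after lw $t4, 0($t3): $t4=M[112]=13
after xor $t4, $t4, 15: $t4=13^15=2
after lw $t4, 0($t3): $t4=M[112]=13
after and $t4, $t4, 255: $t4=13&255=13
after add $t3, $t3, 4: $t3=112+4=116
after add $t2, $t2, 1: $t2=4+1=5
cmp $t2, 7  (cmp 5,7)
blt L1: taken
after lw $t4, 0($t3): $t4=M[116]=16
after xor $t4, $t4, 15: $t4=16^15=31
after lw $t4, 0($t3): $t4=M[116]=16
after and $t4, $t4, 255: $t4=16&255=16
after add $t3, $t3, 4: $t3=116+4=120
after add $t2, $t2, 1: $t2=5+1=6
cmp $t2, 7  (cmp 6,7)
blt L1: taken
after lw $t4, 0($t3): $t4=M[120]=10
after xor $t4, $t4, 15: $t4=10^15=5
after lw $t4, 0($t3): $t4=M[120]=10
after and $t4, $t4, 255: $t4=10&255=10
after add $t3, $t3, 4: $t3=120+4=124
after add $t2, $t2, 1: $t2=6+1=7
cmp $t2, 7  (cmp 7,7)
blt L1: not taken
sw $t4, (108) → M[108]=10
halt.

10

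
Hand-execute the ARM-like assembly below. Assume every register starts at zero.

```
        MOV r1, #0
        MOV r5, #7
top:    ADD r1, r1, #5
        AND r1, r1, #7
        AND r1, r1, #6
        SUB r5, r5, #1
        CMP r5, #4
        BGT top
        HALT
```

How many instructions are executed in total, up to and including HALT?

after MOV r1, #0: r1=0
after MOV r5, #7: r5=7
after ADD r1, r1, #5: r1=0+5=5
after AND r1, r1, #7: r1=5&7=5
after AND r1, r1, #6: r1=5&6=4
after SUB r5, r5, #1: r5=7-1=6
CMP r5, #4  (cmp 6,4)
BGT top: taken
after ADD r1, r1, #5: r1=4+5=9
after AND r1, r1, #7: r1=9&7=1
after AND r1, r1, #6: r1=1&6=0
after SUB r5, r5, #1: r5=6-1=5
CMP r5, #4  (cmp 5,4)
BGT top: taken
after ADD r1, r1, #5: r1=0+5=5
after AND r1, r1, #7: r1=5&7=5
after AND r1, r1, #6: r1=5&6=4
after SUB r5, r5, #1: r5=5-1=4
CMP r5, #4  (cmp 4,4)
BGT top: not taken
halt.
Total executed instructions: 21.

21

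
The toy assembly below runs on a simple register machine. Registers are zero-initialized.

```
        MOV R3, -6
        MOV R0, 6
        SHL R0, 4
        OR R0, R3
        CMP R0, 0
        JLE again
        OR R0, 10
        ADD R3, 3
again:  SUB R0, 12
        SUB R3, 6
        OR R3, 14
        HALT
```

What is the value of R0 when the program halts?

after MOV R3, -6: R3=-6
after MOV R0, 6: R0=6
after SHL R0, 4: R0=6<<4=96
after OR R0, R3: R0=96|(-6)=-6
CMP R0, 0  (cmp -6,0)
JLE again: taken
after SUB R0, 12: R0=(-6)-12=-18
after SUB R3, 6: R3=(-6)-6=-12
after OR R3, 14: R3=(-12)|14=-2
halt.

-18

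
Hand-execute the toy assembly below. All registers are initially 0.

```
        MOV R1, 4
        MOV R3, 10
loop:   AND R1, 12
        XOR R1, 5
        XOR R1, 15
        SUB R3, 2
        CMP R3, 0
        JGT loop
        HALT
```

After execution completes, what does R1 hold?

after MOV R1, 4: R1=4
after MOV R3, 10: R3=10
after AND R1, 12: R1=4&12=4
after XOR R1, 5: R1=4^5=1
after XOR R1, 15: R1=1^15=14
after SUB R3, 2: R3=10-2=8
CMP R3, 0  (cmp 8,0)
JGT loop: taken
after AND R1, 12: R1=14&12=12
after XOR R1, 5: R1=12^5=9
after XOR R1, 15: R1=9^15=6
after SUB R3, 2: R3=8-2=6
CMP R3, 0  (cmp 6,0)
JGT loop: taken
after AND R1, 12: R1=6&12=4
after XOR R1, 5: R1=4^5=1
after XOR R1, 15: R1=1^15=14
after SUB R3, 2: R3=6-2=4
CMP R3, 0  (cmp 4,0)
JGT loop: taken
after AND R1, 12: R1=14&12=12
after XOR R1, 5: R1=12^5=9
after XOR R1, 15: R1=9^15=6
after SUB R3, 2: R3=4-2=2
CMP R3, 0  (cmp 2,0)
JGT loop: taken
after AND R1, 12: R1=6&12=4
after XOR R1, 5: R1=4^5=1
after XOR R1, 15: R1=1^15=14
after SUB R3, 2: R3=2-2=0
CMP R3, 0  (cmp 0,0)
JGT loop: not taken
halt.

14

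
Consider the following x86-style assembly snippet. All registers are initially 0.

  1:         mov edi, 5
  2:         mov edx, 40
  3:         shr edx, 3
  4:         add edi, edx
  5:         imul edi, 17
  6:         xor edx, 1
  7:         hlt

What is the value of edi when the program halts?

170

edi=5
edx=40
edx=40>>3=5
edi=5+5=10
edi=10*17=170
edx=5^1=4
halt.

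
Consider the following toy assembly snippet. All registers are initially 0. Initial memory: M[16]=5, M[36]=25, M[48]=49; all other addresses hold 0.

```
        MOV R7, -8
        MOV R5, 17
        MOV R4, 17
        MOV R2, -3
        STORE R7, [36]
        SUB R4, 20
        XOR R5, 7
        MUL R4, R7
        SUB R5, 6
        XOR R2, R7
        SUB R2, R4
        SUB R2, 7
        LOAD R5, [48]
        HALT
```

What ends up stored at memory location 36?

R7=-8
R5=17
R4=17
R2=-3
STORE R7, [36] → M[36]=-8
R4=17-20=-3
R5=17^7=22
R4=(-3)*(-8)=24
R5=22-6=16
R2=(-3)^(-8)=5
R2=5-24=-19
R2=(-19)-7=-26
R5=M[48]=49
halt.

-8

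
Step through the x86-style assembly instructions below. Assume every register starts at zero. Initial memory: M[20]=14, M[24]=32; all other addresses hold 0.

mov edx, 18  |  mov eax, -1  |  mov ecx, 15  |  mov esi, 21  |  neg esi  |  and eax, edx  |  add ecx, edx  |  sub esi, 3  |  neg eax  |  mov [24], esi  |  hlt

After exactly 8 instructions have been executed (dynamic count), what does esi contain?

mov edx, 18 → edx=18
mov eax, -1 → eax=-1
mov ecx, 15 → ecx=15
mov esi, 21 → esi=21
neg esi → esi=-(21)=-21
and eax, edx → eax=(-1)&18=18
add ecx, edx → ecx=15+18=33
sub esi, 3 → esi=(-21)-3=-24
After step 8: esi = -24.

-24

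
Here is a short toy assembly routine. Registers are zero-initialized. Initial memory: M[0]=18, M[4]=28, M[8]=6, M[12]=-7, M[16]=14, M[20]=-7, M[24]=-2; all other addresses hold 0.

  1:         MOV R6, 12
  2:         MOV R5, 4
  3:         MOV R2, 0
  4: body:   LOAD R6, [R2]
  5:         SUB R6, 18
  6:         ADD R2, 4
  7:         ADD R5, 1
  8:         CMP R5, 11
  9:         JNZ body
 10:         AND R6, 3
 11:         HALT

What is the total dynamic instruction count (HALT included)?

after MOV R6, 12: R6=12
after MOV R5, 4: R5=4
after MOV R2, 0: R2=0
after LOAD R6, [R2]: R6=M[0]=18
after SUB R6, 18: R6=18-18=0
after ADD R2, 4: R2=0+4=4
after ADD R5, 1: R5=4+1=5
CMP R5, 11  (cmp 5,11)
JNZ body: taken
after LOAD R6, [R2]: R6=M[4]=28
after SUB R6, 18: R6=28-18=10
after ADD R2, 4: R2=4+4=8
after ADD R5, 1: R5=5+1=6
CMP R5, 11  (cmp 6,11)
JNZ body: taken
after LOAD R6, [R2]: R6=M[8]=6
after SUB R6, 18: R6=6-18=-12
after ADD R2, 4: R2=8+4=12
after ADD R5, 1: R5=6+1=7
CMP R5, 11  (cmp 7,11)
JNZ body: taken
after LOAD R6, [R2]: R6=M[12]=-7
after SUB R6, 18: R6=(-7)-18=-25
after ADD R2, 4: R2=12+4=16
after ADD R5, 1: R5=7+1=8
CMP R5, 11  (cmp 8,11)
JNZ body: taken
after LOAD R6, [R2]: R6=M[16]=14
after SUB R6, 18: R6=14-18=-4
after ADD R2, 4: R2=16+4=20
after ADD R5, 1: R5=8+1=9
CMP R5, 11  (cmp 9,11)
JNZ body: taken
after LOAD R6, [R2]: R6=M[20]=-7
after SUB R6, 18: R6=(-7)-18=-25
after ADD R2, 4: R2=20+4=24
after ADD R5, 1: R5=9+1=10
CMP R5, 11  (cmp 10,11)
JNZ body: taken
after LOAD R6, [R2]: R6=M[24]=-2
after SUB R6, 18: R6=(-2)-18=-20
after ADD R2, 4: R2=24+4=28
after ADD R5, 1: R5=10+1=11
CMP R5, 11  (cmp 11,11)
JNZ body: not taken
after AND R6, 3: R6=(-20)&3=0
halt.
Total executed instructions: 47.

47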